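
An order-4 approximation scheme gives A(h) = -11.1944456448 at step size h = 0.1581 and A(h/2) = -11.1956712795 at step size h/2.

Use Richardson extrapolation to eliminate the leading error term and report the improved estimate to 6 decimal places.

r = 4, so 2^r = 16.
16·(-11.1956712795) − (-11.1944456448) = -167.9362948272
Denominator 16 − 1 = 15.
So the Richardson estimate is -11.1957529885.
Gap between inputs: 1.226e-03; correction applied: −0.0000817090.

-11.195753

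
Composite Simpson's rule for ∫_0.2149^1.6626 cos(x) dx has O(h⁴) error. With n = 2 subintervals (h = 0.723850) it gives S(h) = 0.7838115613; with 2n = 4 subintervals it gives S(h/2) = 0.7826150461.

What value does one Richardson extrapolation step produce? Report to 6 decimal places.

0.782535

Method order is 4; weight 2^4 = 16.
Numerator 16·A(h/2) − A(h) = 16·0.7826150461 − 0.7838115613 = 11.7380291763
Divide by 2^4 − 1 = 15.
Result: 0.7825352784
Gap between inputs: 1.197e-03; correction applied: −0.0000797677.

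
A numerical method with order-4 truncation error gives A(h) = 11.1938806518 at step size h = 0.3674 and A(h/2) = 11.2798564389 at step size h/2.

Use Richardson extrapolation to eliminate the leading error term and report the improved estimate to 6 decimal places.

The method has order 4: 2^4 = 16.
A(h/2) − A(h) = 11.2798564389 − 11.1938806518 = 0.0859757871
Correction (A(h/2) − A(h))/(16 − 1) = 0.0859757871/15 = 0.0057317191
R = 11.2798564389 + 0.0057317191 = 11.2855881580
Shift from A(h/2): +0.0057317191.

11.285588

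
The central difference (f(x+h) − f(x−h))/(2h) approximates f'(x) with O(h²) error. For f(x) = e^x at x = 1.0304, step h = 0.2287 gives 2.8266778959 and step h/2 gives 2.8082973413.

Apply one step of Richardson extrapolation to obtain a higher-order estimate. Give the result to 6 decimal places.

2.802170

With r = 2 the leading error scales as h^2, so the weight is 2^2 = 4.
Weighted: 11.2331893652 − 2.8266778959 = 8.4065114693
(4×2.8082973413 − 2.8266778959)/(4 − 1) = 2.8021704898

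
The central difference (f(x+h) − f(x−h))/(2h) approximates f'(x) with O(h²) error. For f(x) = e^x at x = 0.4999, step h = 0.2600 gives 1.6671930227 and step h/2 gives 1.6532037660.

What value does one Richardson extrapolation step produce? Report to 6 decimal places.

Leading term ∝ h^2; use weight 4 = 2^2.
4*1.6532037660 − 1.6671930227 = 4.9456220413
(4*1.6532037660 − 1.6671930227)/(4 − 1) = 1.6485406804

1.648541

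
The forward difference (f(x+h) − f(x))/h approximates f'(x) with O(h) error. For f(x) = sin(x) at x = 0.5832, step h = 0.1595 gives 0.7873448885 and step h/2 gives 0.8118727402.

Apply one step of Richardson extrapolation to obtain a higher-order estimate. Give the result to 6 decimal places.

r = 1: numerator weight 2, denominator 1.
Weighted: 1.6237454804 − 0.7873448885 = 0.8364005919
Divide by 2^1 − 1 = 1.
Result: 0.8364005919
Correction |R − A(h/2)| = 2.453e-02; gap |A(h/2) − A(h)| = 2.453e-02.

0.836401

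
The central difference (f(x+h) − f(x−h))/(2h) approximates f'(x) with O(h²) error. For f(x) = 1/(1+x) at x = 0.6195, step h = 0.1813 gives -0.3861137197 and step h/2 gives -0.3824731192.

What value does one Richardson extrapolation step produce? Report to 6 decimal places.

-0.381260

Error is O(h^2); halving h shrinks it by 2^2 = 4.
Numerator 4×A(h/2) − A(h) = 4×(-0.3824731192) − (-0.3861137197) = -1.1437787571
Denominator 4 − 1 = 3.
(4×(-0.3824731192) − (-0.3861137197))/(4 − 1) = -0.3812595857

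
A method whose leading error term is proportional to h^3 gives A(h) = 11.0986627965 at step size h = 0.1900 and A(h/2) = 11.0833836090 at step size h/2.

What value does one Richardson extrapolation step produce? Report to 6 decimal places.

Leading term ∝ h^3; use weight 8 = 2^3.
8×11.0833836090 = 88.6670688720; subtract 11.0986627965 → 77.5684060755
R = 77.5684060755/7 = 11.0812008679

11.081201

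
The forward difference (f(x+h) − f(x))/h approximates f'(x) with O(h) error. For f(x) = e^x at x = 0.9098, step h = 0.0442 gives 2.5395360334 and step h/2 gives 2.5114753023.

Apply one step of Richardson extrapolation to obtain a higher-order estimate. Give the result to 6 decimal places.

2.483415

With r = 1 the leading error scales as h^1, so the weight is 2^1 = 2.
2·2.5114753023 = 5.0229506046; 5.0229506046 − 2.5395360334 = 2.4834145712
Denominator 2 − 1 = 1.
Extrapolated: 2.4834145712 / 1 = 2.4834145712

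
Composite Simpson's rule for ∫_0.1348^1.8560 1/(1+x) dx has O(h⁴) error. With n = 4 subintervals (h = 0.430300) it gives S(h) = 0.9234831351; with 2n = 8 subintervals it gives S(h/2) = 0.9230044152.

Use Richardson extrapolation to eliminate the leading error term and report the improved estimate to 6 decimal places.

0.922973

r = 4, so 2^r = 16.
Top: 16(0.9230044152) − (0.9234831351) = 13.8445875081
R = 13.8445875081/15 = 0.9229725005
Shift from A(h/2): −0.0000319147.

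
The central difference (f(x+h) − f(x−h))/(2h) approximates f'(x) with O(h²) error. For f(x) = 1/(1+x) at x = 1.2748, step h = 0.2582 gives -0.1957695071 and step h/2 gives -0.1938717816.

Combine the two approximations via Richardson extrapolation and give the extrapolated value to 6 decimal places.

r = 2: numerator weight 4, denominator 3.
2^2*A(h/2) = -0.7754871264; minus A(h) gives -0.5797176193.
(-0.5797176193) ÷ 3 = -0.1932392064
Shift from A(h/2): +0.0006325752.

-0.193239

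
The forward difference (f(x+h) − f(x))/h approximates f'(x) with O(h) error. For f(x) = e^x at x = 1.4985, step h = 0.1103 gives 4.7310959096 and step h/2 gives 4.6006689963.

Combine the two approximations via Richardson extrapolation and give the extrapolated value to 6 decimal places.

r = 1, so 2^r = 2.
Weighted: 9.2013379926 − 4.7310959096 = 4.4702420830
Denominator 2 − 1 = 1.
R = 4.4702420830/1 = 4.4702420830

4.470242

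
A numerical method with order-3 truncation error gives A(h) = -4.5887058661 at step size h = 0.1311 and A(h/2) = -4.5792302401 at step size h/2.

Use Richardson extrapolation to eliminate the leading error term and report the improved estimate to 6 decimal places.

-4.577877

Error is O(h^3); halving h shrinks it by 2^3 = 8.
Top: 8(-4.5792302401) − (-4.5887058661) = -32.0451360547
Denominator 8 − 1 = 7.
Extrapolated: (-32.0451360547) / 7 = -4.5778765792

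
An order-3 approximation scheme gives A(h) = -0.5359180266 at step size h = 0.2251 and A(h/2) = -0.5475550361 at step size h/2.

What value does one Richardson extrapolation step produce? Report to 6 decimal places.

Leading term ∝ h^3; use weight 8 = 2^3.
A(h/2) − A(h) = -0.5475550361 − (-0.5359180266) = -0.0116370095
Divide by 2^3 − 1 = 7: (-0.0116370095)/7 = -0.0016624299
R = A(h/2) + (A(h/2) − A(h))/7 = -0.5475550361 − 0.0016624299 = -0.5492174660
Correction |R − A(h/2)| = 1.662e-03; gap |A(h/2) − A(h)| = 1.164e-02.

-0.549217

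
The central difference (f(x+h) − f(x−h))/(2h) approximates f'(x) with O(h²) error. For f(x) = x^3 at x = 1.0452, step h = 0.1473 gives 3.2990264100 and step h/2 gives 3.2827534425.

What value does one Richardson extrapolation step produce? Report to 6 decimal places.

Order 2 gives 2^r = 4 and 2^r − 1 = 3.
Weighted: 13.1310137700 − 3.2990264100 = 9.8319873600
Divide by 2^2 − 1 = 3.
Result: 3.2773291200

3.277329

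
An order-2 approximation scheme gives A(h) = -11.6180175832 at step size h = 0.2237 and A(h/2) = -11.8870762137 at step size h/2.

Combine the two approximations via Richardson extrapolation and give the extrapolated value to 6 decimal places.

The method has order 2: 2^2 = 4.
Difference of the inputs: -11.8870762137 − (-11.6180175832) = -0.2690586305
Correction (A(h/2) − A(h))/(4 − 1) = (-0.2690586305)/3 = -0.0896862102
R = -11.8870762137 − 0.0896862102 = -11.9767624239

-11.976762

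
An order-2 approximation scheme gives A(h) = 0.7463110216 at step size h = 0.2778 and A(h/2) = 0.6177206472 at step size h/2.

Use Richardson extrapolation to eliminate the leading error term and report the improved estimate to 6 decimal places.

0.574857

Error is O(h^2); halving h shrinks it by 2^2 = 4.
Weighted: 2.4708825888 − 0.7463110216 = 1.7245715672
Divide by 2^2 − 1 = 3.
So the Richardson estimate is 0.5748571891.
Gap between inputs: 1.286e-01; correction applied: −0.0428634581.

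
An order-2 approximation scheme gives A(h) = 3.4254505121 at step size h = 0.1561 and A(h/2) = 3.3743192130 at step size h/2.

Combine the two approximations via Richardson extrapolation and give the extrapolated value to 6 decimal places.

r = 2: numerator weight 4, denominator 3.
Weighted: 13.4972768520 − 3.4254505121 = 10.0718263399
(4 × 3.3743192130 − 3.4254505121)/(4 − 1) = 3.3572754466
Correction |R − A(h/2)| = 1.704e-02; gap |A(h/2) − A(h)| = 5.113e-02.

3.357275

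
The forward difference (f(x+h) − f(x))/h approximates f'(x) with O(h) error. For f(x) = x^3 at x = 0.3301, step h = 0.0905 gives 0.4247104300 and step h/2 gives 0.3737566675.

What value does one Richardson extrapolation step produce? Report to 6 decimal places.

0.322803

r = 1: numerator weight 2, denominator 1.
2^1*A(h/2) = 0.7475133350; minus A(h) gives 0.3228029050.
Divide by 2^1 − 1 = 1.
Extrapolated: 0.3228029050 / 1 = 0.3228029050
Gap between inputs: 5.095e-02; correction applied: −0.0509537625.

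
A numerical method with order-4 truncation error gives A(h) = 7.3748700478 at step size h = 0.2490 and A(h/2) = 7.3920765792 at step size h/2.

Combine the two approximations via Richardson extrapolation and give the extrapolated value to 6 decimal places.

7.393224

Order 4 gives 2^r = 16 and 2^r − 1 = 15.
16·7.3920765792 = 118.2732252672; 118.2732252672 − 7.3748700478 = 110.8983552194
(16·7.3920765792 − 7.3748700478)/(16 − 1) = 7.3932236813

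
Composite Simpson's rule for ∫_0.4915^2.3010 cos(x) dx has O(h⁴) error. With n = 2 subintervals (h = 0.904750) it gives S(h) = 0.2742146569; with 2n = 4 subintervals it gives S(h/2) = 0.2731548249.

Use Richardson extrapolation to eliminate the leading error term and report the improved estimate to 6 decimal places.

Leading term ∝ h^4; use weight 16 = 2^4.
A(h/2) − A(h) = 0.2731548249 − 0.2742146569 = -0.0010598320
Correction (A(h/2) − A(h))/(16 − 1) = (-0.0010598320)/15 = -0.0000706555
R = 0.2731548249 − 0.0000706555 = 0.2730841694
Correction |R − A(h/2)| = 7.066e-05; gap |A(h/2) − A(h)| = 1.060e-03.

0.273084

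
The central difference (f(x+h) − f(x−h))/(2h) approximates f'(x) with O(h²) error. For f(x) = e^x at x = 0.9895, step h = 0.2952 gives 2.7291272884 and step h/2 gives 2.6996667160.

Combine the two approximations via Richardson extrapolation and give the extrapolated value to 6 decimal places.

r = 2, so 2^r = 4.
Weighted: 10.7986668640 − 2.7291272884 = 8.0695395756
Denominator 4 − 1 = 3.
(4×2.6996667160 − 2.7291272884)/(4 − 1) = 2.6898465252
Gap between inputs: 2.946e-02; correction applied: −0.0098201908.

2.689847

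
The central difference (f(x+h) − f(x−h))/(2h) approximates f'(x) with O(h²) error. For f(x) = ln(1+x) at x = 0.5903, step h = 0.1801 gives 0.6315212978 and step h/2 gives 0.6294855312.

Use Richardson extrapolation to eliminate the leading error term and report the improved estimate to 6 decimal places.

0.628807

r = 2: numerator weight 4, denominator 3.
Numerator 4×A(h/2) − A(h) = 4×0.6294855312 − 0.6315212978 = 1.8864208270
1.8864208270 ÷ 3 = 0.6288069423
Shift from A(h/2): −0.0006785889.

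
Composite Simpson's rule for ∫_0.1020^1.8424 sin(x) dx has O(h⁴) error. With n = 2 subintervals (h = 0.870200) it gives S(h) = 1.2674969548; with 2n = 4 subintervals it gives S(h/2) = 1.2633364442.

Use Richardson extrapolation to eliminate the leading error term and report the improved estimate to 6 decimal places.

1.263059

Order 4 gives 2^r = 16 and 2^r − 1 = 15.
A(h/2) − A(h) = 1.2633364442 − 1.2674969548 = -0.0041605106
Divide by 2^4 − 1 = 15: (-0.0041605106)/15 = -0.0002773674
R = 1.2633364442 − 0.0002773674 = 1.2630590768
Shift from A(h/2): −0.0002773674.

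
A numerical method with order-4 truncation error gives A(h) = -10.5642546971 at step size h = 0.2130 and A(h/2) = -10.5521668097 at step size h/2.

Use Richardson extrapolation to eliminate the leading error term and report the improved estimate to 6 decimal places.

-10.551361

Order 4 gives 2^r = 16 and 2^r − 1 = 15.
16 × (-10.5521668097) − (-10.5642546971) = -158.2704142581
Denominator 16 − 1 = 15.
(16 × (-10.5521668097) − (-10.5642546971))/(16 − 1) = -10.5513609505
Shift from A(h/2): +0.0008058592.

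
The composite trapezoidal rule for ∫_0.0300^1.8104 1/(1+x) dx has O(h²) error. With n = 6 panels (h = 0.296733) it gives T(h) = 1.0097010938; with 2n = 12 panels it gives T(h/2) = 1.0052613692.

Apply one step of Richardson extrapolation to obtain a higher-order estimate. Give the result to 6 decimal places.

1.003781

Order 2 gives 2^r = 4 and 2^r − 1 = 3.
4·1.0052613692 = 4.0210454768; 4.0210454768 − 1.0097010938 = 3.0113443830
(4·1.0052613692 − 1.0097010938)/(4 − 1) = 1.0037814610
Shift from A(h/2): −0.0014799082.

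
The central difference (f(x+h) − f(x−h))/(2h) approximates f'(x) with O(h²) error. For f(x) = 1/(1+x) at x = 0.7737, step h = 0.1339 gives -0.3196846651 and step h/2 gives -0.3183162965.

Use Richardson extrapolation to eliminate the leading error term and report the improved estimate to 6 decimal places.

-0.317860

The method has order 2: 2^2 = 4.
4 × (-0.3183162965) = -1.2732651860; (-1.2732651860) − (-0.3196846651) = -0.9535805209
Divide by 2^2 − 1 = 3.
(4 × (-0.3183162965) − (-0.3196846651))/(4 − 1) = -0.3178601736
Shift from A(h/2): +0.0004561229.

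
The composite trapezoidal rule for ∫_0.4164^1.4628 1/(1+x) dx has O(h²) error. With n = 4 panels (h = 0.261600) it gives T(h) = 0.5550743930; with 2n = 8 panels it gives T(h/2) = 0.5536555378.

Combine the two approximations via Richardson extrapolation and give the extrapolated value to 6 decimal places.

0.553183

Leading term ∝ h^2; use weight 4 = 2^2.
2^2×A(h/2) = 2.2146221512; minus A(h) gives 1.6595477582.
Denominator 4 − 1 = 3.
So the Richardson estimate is 0.5531825861.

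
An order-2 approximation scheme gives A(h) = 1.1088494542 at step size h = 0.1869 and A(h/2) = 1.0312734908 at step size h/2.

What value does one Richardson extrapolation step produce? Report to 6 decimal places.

1.005415

Order 2 gives 2^r = 4 and 2^r − 1 = 3.
Difference of the inputs: 1.0312734908 − 1.1088494542 = -0.0775759634
Divide by 2^2 − 1 = 3: (-0.0775759634)/3 = -0.0258586545
R = 1.0312734908 − 0.0258586545 = 1.0054148363
Gap between inputs: 7.758e-02; correction applied: −0.0258586545.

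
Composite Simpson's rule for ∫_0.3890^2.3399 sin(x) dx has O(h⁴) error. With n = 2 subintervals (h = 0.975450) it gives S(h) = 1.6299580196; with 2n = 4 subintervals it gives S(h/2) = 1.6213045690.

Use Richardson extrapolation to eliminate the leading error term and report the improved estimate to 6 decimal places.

With r = 4 the leading error scales as h^4, so the weight is 2^4 = 16.
16 × 1.6213045690 = 25.9408731040; subtract 1.6299580196 → 24.3109150844
Divide by 2^4 − 1 = 15.
So the Richardson estimate is 1.6207276723.

1.620728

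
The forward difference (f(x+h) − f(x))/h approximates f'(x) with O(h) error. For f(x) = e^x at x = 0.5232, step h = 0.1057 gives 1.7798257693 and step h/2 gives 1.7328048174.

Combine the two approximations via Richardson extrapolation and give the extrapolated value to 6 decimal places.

1.685784

r = 1: numerator weight 2, denominator 1.
Difference of the inputs: 1.7328048174 − 1.7798257693 = -0.0470209519
Correction (A(h/2) − A(h))/(2 − 1) = (-0.0470209519)/1 = -0.0470209519
R = 1.7328048174 − 0.0470209519 = 1.6857838655
Correction |R − A(h/2)| = 4.702e-02; gap |A(h/2) − A(h)| = 4.702e-02.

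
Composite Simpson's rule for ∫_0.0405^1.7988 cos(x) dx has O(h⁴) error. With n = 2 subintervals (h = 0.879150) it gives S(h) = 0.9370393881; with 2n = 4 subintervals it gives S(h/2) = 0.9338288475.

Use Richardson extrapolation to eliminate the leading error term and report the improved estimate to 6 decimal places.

Method order is 4; weight 2^4 = 16.
Difference of the inputs: 0.9338288475 − 0.9370393881 = -0.0032105406
Divide by 2^4 − 1 = 15: (-0.0032105406)/15 = -0.0002140360
R = A(h/2) + (A(h/2) − A(h))/15 = 0.9338288475 − 0.0002140360 = 0.9336148115
Correction |R − A(h/2)| = 2.140e-04; gap |A(h/2) − A(h)| = 3.211e-03.

0.933615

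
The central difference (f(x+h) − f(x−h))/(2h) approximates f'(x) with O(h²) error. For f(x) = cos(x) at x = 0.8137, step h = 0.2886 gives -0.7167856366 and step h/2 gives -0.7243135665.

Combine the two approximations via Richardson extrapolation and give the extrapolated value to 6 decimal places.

-0.726823

Method order is 2; weight 2^2 = 4.
4×(-0.7243135665) = -2.8972542660; subtract (-0.7167856366) → -2.1804686294
Denominator 4 − 1 = 3.
Result: -0.7268228765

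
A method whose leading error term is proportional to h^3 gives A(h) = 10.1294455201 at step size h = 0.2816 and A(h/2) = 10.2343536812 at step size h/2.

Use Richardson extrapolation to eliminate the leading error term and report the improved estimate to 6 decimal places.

10.249341

Leading term ∝ h^3; use weight 8 = 2^3.
Difference of the inputs: 10.2343536812 − 10.1294455201 = 0.1049081611
Divide by 2^3 − 1 = 7: 0.1049081611/7 = 0.0149868802
R = A(h/2) + (A(h/2) − A(h))/7 = 10.2343536812 + 0.0149868802 = 10.2493405614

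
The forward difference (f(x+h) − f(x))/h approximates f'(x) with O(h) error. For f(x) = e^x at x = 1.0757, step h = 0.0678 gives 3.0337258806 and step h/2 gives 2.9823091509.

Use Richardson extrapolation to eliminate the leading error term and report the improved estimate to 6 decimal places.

The method has order 1: 2^1 = 2.
A(h/2) − A(h) = 2.9823091509 − 3.0337258806 = -0.0514167297
Divide by 2^1 − 1 = 1: (-0.0514167297)/1 = -0.0514167297
R = 2.9823091509 − 0.0514167297 = 2.9308924212

2.930892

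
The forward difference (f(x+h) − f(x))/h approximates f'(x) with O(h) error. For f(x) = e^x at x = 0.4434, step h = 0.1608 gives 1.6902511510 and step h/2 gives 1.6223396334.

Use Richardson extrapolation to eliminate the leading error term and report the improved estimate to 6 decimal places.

Error is O(h^1); halving h shrinks it by 2^1 = 2.
2×1.6223396334 = 3.2446792668; 3.2446792668 − 1.6902511510 = 1.5544281158
Denominator 2 − 1 = 1.
Result: 1.5544281158
Correction |R − A(h/2)| = 6.791e-02; gap |A(h/2) − A(h)| = 6.791e-02.

1.554428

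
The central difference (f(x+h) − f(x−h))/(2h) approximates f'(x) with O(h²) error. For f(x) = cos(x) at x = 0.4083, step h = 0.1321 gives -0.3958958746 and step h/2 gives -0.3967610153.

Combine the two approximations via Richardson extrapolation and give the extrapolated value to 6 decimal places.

-0.397049

The method has order 2: 2^2 = 4.
A(h/2) − A(h) = -0.3967610153 − (-0.3958958746) = -0.0008651407
Divide by 2^2 − 1 = 3: (-0.0008651407)/3 = -0.0002883802
R = -0.3967610153 − 0.0002883802 = -0.3970493955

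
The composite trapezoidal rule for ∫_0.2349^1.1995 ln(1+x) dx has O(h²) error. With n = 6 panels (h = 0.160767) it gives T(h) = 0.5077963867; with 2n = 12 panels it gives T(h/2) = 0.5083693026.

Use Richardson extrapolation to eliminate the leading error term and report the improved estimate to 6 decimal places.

The method has order 2: 2^2 = 4.
Numerator 4×A(h/2) − A(h) = 4×0.5083693026 − 0.5077963867 = 1.5256808237
1.5256808237 ÷ 3 = 0.5085602746
Correction |R − A(h/2)| = 1.910e-04; gap |A(h/2) − A(h)| = 5.729e-04.

0.508560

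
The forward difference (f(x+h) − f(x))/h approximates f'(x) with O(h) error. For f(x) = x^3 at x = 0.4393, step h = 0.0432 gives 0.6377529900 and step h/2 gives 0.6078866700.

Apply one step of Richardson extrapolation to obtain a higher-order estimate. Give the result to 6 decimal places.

r = 1: numerator weight 2, denominator 1.
A(h/2) − A(h) = 0.6078866700 − 0.6377529900 = -0.0298663200
Correction (A(h/2) − A(h))/(2 − 1) = (-0.0298663200)/1 = -0.0298663200
R = 0.6078866700 − 0.0298663200 = 0.5780203500

0.578020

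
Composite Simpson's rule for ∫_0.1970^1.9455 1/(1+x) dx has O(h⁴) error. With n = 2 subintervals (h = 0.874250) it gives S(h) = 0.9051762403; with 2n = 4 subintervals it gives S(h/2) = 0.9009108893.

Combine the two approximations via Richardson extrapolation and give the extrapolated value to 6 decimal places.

0.900627

r = 4: numerator weight 16, denominator 15.
Weighted: 14.4145742288 − 0.9051762403 = 13.5093979885
Denominator 16 − 1 = 15.
(16*0.9009108893 − 0.9051762403)/(16 − 1) = 0.9006265326
Gap between inputs: 4.265e-03; correction applied: −0.0002843567.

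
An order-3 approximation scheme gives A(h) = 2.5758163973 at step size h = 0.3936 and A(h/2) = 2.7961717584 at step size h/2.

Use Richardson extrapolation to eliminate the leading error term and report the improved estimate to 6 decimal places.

Error is O(h^3); halving h shrinks it by 2^3 = 8.
Numerator 8·A(h/2) − A(h) = 8·2.7961717584 − 2.5758163973 = 19.7935576699
Denominator 8 − 1 = 7.
So the Richardson estimate is 2.8276510957.
Correction |R − A(h/2)| = 3.148e-02; gap |A(h/2) − A(h)| = 2.204e-01.

2.827651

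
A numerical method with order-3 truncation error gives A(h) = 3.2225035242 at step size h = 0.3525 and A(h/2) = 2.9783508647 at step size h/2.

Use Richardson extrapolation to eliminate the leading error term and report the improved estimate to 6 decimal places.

2.943472

Error is O(h^3); halving h shrinks it by 2^3 = 8.
Top: 8(2.9783508647) − (3.2225035242) = 20.6043033934
R = 20.6043033934/7 = 2.9434719133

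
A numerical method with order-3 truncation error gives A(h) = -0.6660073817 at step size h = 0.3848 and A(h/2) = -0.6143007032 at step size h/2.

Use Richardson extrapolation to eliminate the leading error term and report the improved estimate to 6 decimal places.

-0.606914

Method order is 3; weight 2^3 = 8.
Weighted: (-4.9144056256) − (-0.6660073817) = -4.2483982439
Divide by 2^3 − 1 = 7.
So the Richardson estimate is -0.6069140348.
Shift from A(h/2): +0.0073866684.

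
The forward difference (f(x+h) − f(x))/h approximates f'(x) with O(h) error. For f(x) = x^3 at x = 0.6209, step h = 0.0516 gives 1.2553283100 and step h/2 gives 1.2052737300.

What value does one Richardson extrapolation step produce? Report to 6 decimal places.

r = 1: numerator weight 2, denominator 1.
Difference of the inputs: 1.2052737300 − 1.2553283100 = -0.0500545800
Correction (A(h/2) − A(h))/(2 − 1) = (-0.0500545800)/1 = -0.0500545800
R = A(h/2) + (A(h/2) − A(h))/1 = 1.2052737300 − 0.0500545800 = 1.1552191500

1.155219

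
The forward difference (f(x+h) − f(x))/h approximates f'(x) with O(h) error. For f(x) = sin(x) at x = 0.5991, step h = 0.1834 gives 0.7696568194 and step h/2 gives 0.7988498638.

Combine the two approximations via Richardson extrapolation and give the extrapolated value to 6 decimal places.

0.828043

With r = 1 the leading error scales as h^1, so the weight is 2^1 = 2.
2^1·A(h/2) = 1.5976997276; minus A(h) gives 0.8280429082.
R = 0.8280429082/1 = 0.8280429082
Shift from A(h/2): +0.0291930444.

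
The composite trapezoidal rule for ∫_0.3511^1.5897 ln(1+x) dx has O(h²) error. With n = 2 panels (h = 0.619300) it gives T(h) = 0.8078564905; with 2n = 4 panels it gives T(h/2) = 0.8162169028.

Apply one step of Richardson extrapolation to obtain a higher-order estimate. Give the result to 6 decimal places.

0.819004

Leading term ∝ h^2; use weight 4 = 2^2.
Difference of the inputs: 0.8162169028 − 0.8078564905 = 0.0083604123
Divide by 2^2 − 1 = 3: 0.0083604123/3 = 0.0027868041
R = 0.8162169028 + 0.0027868041 = 0.8190037069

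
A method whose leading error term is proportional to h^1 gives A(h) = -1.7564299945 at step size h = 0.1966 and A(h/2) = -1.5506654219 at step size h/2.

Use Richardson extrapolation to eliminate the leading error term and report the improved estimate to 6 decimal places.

Method order is 1; weight 2^1 = 2.
2^1×A(h/2) = -3.1013308438; minus A(h) gives -1.3449008493.
(2×(-1.5506654219) − (-1.7564299945))/(2 − 1) = -1.3449008493
Shift from A(h/2): +0.2057645726.

-1.344901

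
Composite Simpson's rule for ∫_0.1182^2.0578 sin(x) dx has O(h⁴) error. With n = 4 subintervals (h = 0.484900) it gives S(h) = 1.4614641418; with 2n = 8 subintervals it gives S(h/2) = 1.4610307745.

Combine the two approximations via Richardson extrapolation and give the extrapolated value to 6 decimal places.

Order 4 gives 2^r = 16 and 2^r − 1 = 15.
Top: 16(1.4610307745) − (1.4614641418) = 21.9150282502
21.9150282502 ÷ 15 = 1.4610018833

1.461002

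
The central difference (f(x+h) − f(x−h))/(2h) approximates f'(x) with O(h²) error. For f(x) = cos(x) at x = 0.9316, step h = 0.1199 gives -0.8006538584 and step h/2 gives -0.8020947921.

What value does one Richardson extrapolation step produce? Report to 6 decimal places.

-0.802575

Order 2 gives 2^r = 4 and 2^r − 1 = 3.
Difference of the inputs: -0.8020947921 − (-0.8006538584) = -0.0014409337
Correction (A(h/2) − A(h))/(4 − 1) = (-0.0014409337)/3 = -0.0004803112
R = A(h/2) + (A(h/2) − A(h))/3 = -0.8020947921 − 0.0004803112 = -0.8025751033
Gap between inputs: 1.441e-03; correction applied: −0.0004803112.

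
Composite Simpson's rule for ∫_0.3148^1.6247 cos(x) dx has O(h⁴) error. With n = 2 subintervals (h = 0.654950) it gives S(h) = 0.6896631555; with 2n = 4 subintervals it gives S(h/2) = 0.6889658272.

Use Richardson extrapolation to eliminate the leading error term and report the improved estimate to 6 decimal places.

Order 4 gives 2^r = 16 and 2^r − 1 = 15.
Numerator 16*A(h/2) − A(h) = 16*0.6889658272 − 0.6896631555 = 10.3337900797
Divide by 2^4 − 1 = 15.
Result: 0.6889193386

0.688919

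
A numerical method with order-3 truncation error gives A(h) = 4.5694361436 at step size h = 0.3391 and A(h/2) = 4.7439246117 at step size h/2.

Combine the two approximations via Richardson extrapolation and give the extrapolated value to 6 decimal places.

4.768852

Method order is 3; weight 2^3 = 8.
Numerator 8×A(h/2) − A(h) = 8×4.7439246117 − 4.5694361436 = 33.3819607500
(8×4.7439246117 − 4.5694361436)/(8 − 1) = 4.7688515357
Correction |R − A(h/2)| = 2.493e-02; gap |A(h/2) − A(h)| = 1.745e-01.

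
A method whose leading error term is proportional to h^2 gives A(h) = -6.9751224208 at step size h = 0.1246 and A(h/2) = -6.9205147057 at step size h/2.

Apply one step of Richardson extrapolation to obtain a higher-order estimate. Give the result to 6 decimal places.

r = 2: numerator weight 4, denominator 3.
Numerator 4·A(h/2) − A(h) = 4·(-6.9205147057) − (-6.9751224208) = -20.7069364020
(4·(-6.9205147057) − (-6.9751224208))/(4 − 1) = -6.9023121340

-6.902312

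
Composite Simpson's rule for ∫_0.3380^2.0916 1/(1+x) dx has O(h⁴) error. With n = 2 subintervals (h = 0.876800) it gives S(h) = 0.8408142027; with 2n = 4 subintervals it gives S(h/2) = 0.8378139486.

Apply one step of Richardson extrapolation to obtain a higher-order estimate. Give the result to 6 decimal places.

Method order is 4; weight 2^4 = 16.
Numerator 16 × A(h/2) − A(h) = 16 × 0.8378139486 − 0.8408142027 = 12.5642089749
Denominator 16 − 1 = 15.
(16 × 0.8378139486 − 0.8408142027)/(16 − 1) = 0.8376139317
Shift from A(h/2): −0.0002000169.

0.837614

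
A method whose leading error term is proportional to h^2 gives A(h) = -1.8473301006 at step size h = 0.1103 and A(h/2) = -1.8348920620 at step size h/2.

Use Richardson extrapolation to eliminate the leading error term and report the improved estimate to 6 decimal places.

-1.830746

With r = 2 the leading error scales as h^2, so the weight is 2^2 = 4.
Numerator 4×A(h/2) − A(h) = 4×(-1.8348920620) − (-1.8473301006) = -5.4922381474
(-5.4922381474) ÷ 3 = -1.8307460491
Gap between inputs: 1.244e-02; correction applied: +0.0041460129.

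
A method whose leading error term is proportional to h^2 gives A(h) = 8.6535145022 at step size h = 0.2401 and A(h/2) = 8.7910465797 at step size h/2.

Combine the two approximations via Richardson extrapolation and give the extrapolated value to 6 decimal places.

8.836891

With r = 2 the leading error scales as h^2, so the weight is 2^2 = 4.
Top: 4(8.7910465797) − (8.6535145022) = 26.5106718166
Denominator 4 − 1 = 3.
(4*8.7910465797 − 8.6535145022)/(4 − 1) = 8.8368906055
Gap between inputs: 1.375e-01; correction applied: +0.0458440258.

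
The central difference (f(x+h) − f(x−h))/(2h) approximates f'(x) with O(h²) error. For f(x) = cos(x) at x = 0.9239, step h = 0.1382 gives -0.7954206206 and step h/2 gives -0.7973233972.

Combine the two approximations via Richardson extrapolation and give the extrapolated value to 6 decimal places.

-0.797958

Method order is 2; weight 2^2 = 4.
4×(-0.7973233972) = -3.1892935888; subtract (-0.7954206206) → -2.3938729682
(4×(-0.7973233972) − (-0.7954206206))/(4 − 1) = -0.7979576561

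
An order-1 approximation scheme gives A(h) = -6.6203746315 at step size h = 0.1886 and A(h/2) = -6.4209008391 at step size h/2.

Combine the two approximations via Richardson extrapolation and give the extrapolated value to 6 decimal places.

Method order is 1; weight 2^1 = 2.
Weighted: (-12.8418016782) − (-6.6203746315) = -6.2214270467
Extrapolated: (-6.2214270467) / 1 = -6.2214270467
Shift from A(h/2): +0.1994737924.

-6.221427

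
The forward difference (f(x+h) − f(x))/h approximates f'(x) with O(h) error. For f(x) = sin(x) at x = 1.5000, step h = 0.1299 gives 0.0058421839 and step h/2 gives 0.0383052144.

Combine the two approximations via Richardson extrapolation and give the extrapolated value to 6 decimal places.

With r = 1 the leading error scales as h^1, so the weight is 2^1 = 2.
Numerator 2 × A(h/2) − A(h) = 2 × 0.0383052144 − 0.0058421839 = 0.0707682449
Divide by 2^1 − 1 = 1.
Extrapolated: 0.0707682449 / 1 = 0.0707682449
Correction |R − A(h/2)| = 3.246e-02; gap |A(h/2) − A(h)| = 3.246e-02.

0.070768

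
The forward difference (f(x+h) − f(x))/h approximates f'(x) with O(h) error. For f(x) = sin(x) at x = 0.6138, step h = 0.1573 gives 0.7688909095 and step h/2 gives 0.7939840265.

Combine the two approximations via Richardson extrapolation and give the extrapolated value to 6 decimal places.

0.819077

With r = 1 the leading error scales as h^1, so the weight is 2^1 = 2.
Weighted: 1.5879680530 − 0.7688909095 = 0.8190771435
Divide by 2^1 − 1 = 1.
Extrapolated: 0.8190771435 / 1 = 0.8190771435
Correction |R − A(h/2)| = 2.509e-02; gap |A(h/2) − A(h)| = 2.509e-02.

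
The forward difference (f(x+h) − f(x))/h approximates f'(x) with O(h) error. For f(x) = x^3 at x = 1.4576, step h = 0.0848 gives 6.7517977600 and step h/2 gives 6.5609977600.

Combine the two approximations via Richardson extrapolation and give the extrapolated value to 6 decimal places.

The method has order 1: 2^1 = 2.
2×6.5609977600 = 13.1219955200; subtract 6.7517977600 → 6.3701977600
Denominator 2 − 1 = 1.
Extrapolated: 6.3701977600 / 1 = 6.3701977600

6.370198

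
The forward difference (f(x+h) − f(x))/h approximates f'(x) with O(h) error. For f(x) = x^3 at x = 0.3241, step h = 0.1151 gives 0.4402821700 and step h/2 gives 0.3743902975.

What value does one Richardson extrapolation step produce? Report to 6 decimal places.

0.308498

Order 1 gives 2^r = 2 and 2^r − 1 = 1.
2·0.3743902975 = 0.7487805950; subtract 0.4402821700 → 0.3084984250
Divide by 2^1 − 1 = 1.
(2·0.3743902975 − 0.4402821700)/(2 − 1) = 0.3084984250
Gap between inputs: 6.589e-02; correction applied: −0.0658918725.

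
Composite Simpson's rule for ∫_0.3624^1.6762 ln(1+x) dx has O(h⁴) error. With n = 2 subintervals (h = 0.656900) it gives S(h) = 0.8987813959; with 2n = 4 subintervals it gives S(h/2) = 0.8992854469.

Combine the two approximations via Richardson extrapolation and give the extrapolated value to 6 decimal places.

Error is O(h^4); halving h shrinks it by 2^4 = 16.
16·0.8992854469 − 0.8987813959 = 13.4897857545
R = 13.4897857545/15 = 0.8993190503
Gap between inputs: 5.041e-04; correction applied: +0.0000336034.

0.899319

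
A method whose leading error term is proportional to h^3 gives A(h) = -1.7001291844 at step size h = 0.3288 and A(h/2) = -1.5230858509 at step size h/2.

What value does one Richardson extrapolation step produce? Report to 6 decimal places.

-1.497794

Error is O(h^3); halving h shrinks it by 2^3 = 8.
A(h/2) − A(h) = -1.5230858509 − (-1.7001291844) = 0.1770433335
Divide by 2^3 − 1 = 7: 0.1770433335/7 = 0.0252919048
R = -1.5230858509 + 0.0252919048 = -1.4977939461
Shift from A(h/2): +0.0252919048.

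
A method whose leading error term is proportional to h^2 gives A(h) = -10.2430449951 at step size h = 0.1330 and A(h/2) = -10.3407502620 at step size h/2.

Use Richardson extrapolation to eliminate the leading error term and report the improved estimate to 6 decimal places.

Method order is 2; weight 2^2 = 4.
4·(-10.3407502620) = -41.3630010480; (-41.3630010480) − (-10.2430449951) = -31.1199560529
(4·(-10.3407502620) − (-10.2430449951))/(4 − 1) = -10.3733186843
Correction |R − A(h/2)| = 3.257e-02; gap |A(h/2) − A(h)| = 9.771e-02.

-10.373319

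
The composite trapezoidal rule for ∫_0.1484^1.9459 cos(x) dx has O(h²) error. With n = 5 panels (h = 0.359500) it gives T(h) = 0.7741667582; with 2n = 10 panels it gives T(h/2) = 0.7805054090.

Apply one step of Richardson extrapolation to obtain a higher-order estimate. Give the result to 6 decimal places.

Order 2 gives 2^r = 4 and 2^r − 1 = 3.
4×0.7805054090 = 3.1220216360; subtract 0.7741667582 → 2.3478548778
Divide by 2^2 − 1 = 3.
R = 2.3478548778/3 = 0.7826182926

0.782618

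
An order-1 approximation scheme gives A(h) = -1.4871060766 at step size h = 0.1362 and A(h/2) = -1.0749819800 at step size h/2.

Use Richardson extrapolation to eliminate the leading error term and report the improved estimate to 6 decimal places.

Error is O(h^1); halving h shrinks it by 2^1 = 2.
Weighted: (-2.1499639600) − (-1.4871060766) = -0.6628578834
Denominator 2 − 1 = 1.
R = (-0.6628578834)/1 = -0.6628578834
Gap between inputs: 4.121e-01; correction applied: +0.4121240966.

-0.662858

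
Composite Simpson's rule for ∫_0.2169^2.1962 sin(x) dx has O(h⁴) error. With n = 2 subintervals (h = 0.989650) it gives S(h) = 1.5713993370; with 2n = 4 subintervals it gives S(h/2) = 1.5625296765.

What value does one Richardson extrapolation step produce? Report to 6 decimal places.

With r = 4 the leading error scales as h^4, so the weight is 2^4 = 16.
16 × 1.5625296765 = 25.0004748240; 25.0004748240 − 1.5713993370 = 23.4290754870
Extrapolated: 23.4290754870 / 15 = 1.5619383658
Correction |R − A(h/2)| = 5.913e-04; gap |A(h/2) − A(h)| = 8.870e-03.

1.561938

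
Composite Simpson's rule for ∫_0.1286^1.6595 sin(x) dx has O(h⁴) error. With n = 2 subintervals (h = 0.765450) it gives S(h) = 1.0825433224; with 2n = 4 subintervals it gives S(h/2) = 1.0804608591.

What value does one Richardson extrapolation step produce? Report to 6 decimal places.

r = 4: numerator weight 16, denominator 15.
Numerator 16*A(h/2) − A(h) = 16*1.0804608591 − 1.0825433224 = 16.2048304232
R = 16.2048304232/15 = 1.0803220282
Shift from A(h/2): −0.0001388309.

1.080322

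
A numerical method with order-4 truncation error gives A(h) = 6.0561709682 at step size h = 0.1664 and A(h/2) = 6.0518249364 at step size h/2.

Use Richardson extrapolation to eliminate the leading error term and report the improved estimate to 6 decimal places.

6.051535

Order 4 gives 2^r = 16 and 2^r − 1 = 15.
16*6.0518249364 = 96.8291989824; subtract 6.0561709682 → 90.7730280142
Denominator 16 − 1 = 15.
Extrapolated: 90.7730280142 / 15 = 6.0515352009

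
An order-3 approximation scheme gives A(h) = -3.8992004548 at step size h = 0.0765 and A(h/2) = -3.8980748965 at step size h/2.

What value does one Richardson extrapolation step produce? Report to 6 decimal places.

Leading term ∝ h^3; use weight 8 = 2^3.
8*(-3.8980748965) − (-3.8992004548) = -27.2853987172
(-27.2853987172) ÷ 7 = -3.8979141025

-3.897914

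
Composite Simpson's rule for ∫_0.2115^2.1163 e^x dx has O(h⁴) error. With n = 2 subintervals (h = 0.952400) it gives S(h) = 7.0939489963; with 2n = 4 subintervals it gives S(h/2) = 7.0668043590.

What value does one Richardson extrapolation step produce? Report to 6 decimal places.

Method order is 4; weight 2^4 = 16.
Numerator 16×A(h/2) − A(h) = 16×7.0668043590 − 7.0939489963 = 105.9749207477
Denominator 16 − 1 = 15.
Extrapolated: 105.9749207477 / 15 = 7.0649947165
Shift from A(h/2): −0.0018096425.

7.064995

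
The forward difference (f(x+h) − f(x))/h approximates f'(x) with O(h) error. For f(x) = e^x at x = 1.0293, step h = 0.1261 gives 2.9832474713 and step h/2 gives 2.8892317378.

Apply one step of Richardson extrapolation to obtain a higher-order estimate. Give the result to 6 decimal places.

Error is O(h^1); halving h shrinks it by 2^1 = 2.
2 × 2.8892317378 − 2.9832474713 = 2.7952160043
Denominator 2 − 1 = 1.
2.7952160043 ÷ 1 = 2.7952160043
Shift from A(h/2): −0.0940157335.

2.795216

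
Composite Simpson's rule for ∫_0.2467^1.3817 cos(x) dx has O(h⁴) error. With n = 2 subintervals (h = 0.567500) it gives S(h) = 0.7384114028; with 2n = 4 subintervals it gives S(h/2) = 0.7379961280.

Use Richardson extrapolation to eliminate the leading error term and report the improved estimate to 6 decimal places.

The method has order 4: 2^4 = 16.
Weighted: 11.8079380480 − 0.7384114028 = 11.0695266452
11.0695266452 ÷ 15 = 0.7379684430
Correction |R − A(h/2)| = 2.768e-05; gap |A(h/2) − A(h)| = 4.153e-04.

0.737968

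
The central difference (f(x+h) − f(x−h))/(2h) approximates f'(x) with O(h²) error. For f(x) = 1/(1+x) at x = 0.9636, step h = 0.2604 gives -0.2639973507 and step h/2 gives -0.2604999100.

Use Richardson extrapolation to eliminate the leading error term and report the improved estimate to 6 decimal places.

r = 2: numerator weight 4, denominator 3.
Numerator 4×A(h/2) − A(h) = 4×(-0.2604999100) − (-0.2639973507) = -0.7780022893
Divide by 2^2 − 1 = 3.
R = (-0.7780022893)/3 = -0.2593340964
Gap between inputs: 3.497e-03; correction applied: +0.0011658136.

-0.259334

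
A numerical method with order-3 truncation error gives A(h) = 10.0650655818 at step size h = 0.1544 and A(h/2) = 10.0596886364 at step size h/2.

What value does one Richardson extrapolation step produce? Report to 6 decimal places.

10.058921

Order 3 gives 2^r = 8 and 2^r − 1 = 7.
8 × 10.0596886364 = 80.4775090912; subtract 10.0650655818 → 70.4124435094
70.4124435094 ÷ 7 = 10.0589205013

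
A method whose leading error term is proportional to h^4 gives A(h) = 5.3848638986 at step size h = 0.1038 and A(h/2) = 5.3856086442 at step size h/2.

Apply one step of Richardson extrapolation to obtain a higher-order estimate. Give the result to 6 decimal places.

Error is O(h^4); halving h shrinks it by 2^4 = 16.
16 × 5.3856086442 = 86.1697383072; subtract 5.3848638986 → 80.7848744086
Divide by 2^4 − 1 = 15.
Extrapolated: 80.7848744086 / 15 = 5.3856582939
Gap between inputs: 7.447e-04; correction applied: +0.0000496497.

5.385658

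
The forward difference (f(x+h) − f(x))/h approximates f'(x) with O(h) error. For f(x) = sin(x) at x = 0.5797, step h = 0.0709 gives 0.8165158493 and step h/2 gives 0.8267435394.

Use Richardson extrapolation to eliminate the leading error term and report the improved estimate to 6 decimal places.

r = 1, so 2^r = 2.
2×0.8267435394 = 1.6534870788; subtract 0.8165158493 → 0.8369712295
Denominator 2 − 1 = 1.
(2×0.8267435394 − 0.8165158493)/(2 − 1) = 0.8369712295
Gap between inputs: 1.023e-02; correction applied: +0.0102276901.

0.836971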